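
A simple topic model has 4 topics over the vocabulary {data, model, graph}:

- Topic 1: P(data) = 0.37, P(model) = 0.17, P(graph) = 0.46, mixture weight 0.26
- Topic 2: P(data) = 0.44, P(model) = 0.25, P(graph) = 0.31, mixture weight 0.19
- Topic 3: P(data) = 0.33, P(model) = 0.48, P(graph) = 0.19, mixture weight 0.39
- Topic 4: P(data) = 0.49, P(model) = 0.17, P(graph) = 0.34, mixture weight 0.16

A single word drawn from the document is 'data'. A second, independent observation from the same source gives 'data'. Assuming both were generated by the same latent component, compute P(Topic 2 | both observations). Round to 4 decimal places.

By Bayes' theorem, P(k | x) = π_k f_k(x) / Σ_j π_j f_j(x).
Since both observations come from the same component, the likelihood for component k is f_k(x₁)·f_k(x₂).
  p_1 = [P(data | comp) = 0.37] × [0.37] = 0.1369
  p_2 = [P(data | comp) = 0.44] × [0.44] = 0.1936
  p_3 = [P(data | comp) = 0.33] × [0.33] = 0.1089
  p_4 = [P(data | comp) = 0.49] × [0.49] = 0.2401
Weight by the priors:
  π_1·p_1 = 0.26 × 0.1369 = 0.035594
  π_2·p_2 = 0.19 × 0.1936 = 0.036784
  π_3·p_3 = 0.39 × 0.1089 = 0.042471
  π_4·p_4 = 0.16 × 0.2401 = 0.038416
Sum: 0.035594 + 0.036784 + 0.042471 + 0.038416 = 0.153265
Responsibility of Topic 2: 0.036784 / 0.153265 ≈ 0.2400

0.2400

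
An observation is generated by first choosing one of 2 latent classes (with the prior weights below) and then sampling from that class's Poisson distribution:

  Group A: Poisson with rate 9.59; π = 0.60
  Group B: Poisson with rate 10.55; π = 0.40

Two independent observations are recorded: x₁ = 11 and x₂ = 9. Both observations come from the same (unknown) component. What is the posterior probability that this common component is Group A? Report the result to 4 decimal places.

0.6029

P(component k | x) = π_k·f_k(x) / marginal(x), where marginal(x) = Σ_j π_j·f_j(x).
Since both observations come from the same component, the likelihood for component k is f_k(x₁)·f_k(x₂).
  f_A = [0.108135] × [0.129336] = 0.0139857
  f_B = [0.118254] × [0.11687] = 0.0138203
Prior × likelihood for each component:
  π_A·f_A = 0.60 × 0.0139857 = 0.00839144
  π_B·f_B = 0.40 × 0.0138203 = 0.00552811
Denominator: 0.00839144 + 0.00552811 = 0.0139196
So the posterior for Group A is 0.00839144 / 0.0139196 ≈ 0.6029.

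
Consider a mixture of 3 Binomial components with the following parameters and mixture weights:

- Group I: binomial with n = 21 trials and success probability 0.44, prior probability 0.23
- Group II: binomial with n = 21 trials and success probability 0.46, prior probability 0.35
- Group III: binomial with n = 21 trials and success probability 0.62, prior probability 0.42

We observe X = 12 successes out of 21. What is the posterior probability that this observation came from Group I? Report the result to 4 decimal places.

0.1592

The responsibility of component k is π_k f_k(x) divided by Σ_j π_j f_j(x).
Component likelihoods at x = 12 successes out of 21:
  L_I = C(21,12)·0.44^12·0.56^9 = 293930·5.26541e-05·0.00541617 = 0.083824
  L_II = C(21,12)·0.46^12·0.54^9 = 293930·8.97623e-05·0.00390431 = 0.103011
  L_III = C(21,12)·0.62^12·0.38^9 = 293930·0.00322627·0.000165216 = 0.156674
Prior × likelihood for each component:
  π_I·L_I = 0.23 × 0.083824 = 0.0192795
  π_II·L_II = 0.35 × 0.103011 = 0.0360537
  π_III·L_III = 0.42 × 0.156674 = 0.065803
Normaliser: 0.0192795 + 0.0360537 + 0.065803 = 0.121136
Responsibility of Group I: 0.0192795 / 0.121136 ≈ 0.1592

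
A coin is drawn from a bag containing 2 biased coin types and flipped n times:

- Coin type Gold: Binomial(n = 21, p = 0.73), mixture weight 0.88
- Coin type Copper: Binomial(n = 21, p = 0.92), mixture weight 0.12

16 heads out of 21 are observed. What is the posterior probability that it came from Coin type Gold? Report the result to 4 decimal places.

Posterior ∝ prior × likelihood, so P(k | x) ∝ P(Z=k) f_k(x); normalise over all components.
Component likelihoods at x = 16 heads out of 21:
  p_Gold = 0.189901
  p_Copper = 0.017563
Weight by the priors:
  P(Z=Gold)·p_Gold = 0.88 × 0.189901 = 0.167113
  P(Z=Copper)·p_Copper = 0.12 × 0.017563 = 0.00210756
Sum: 0.167113 + 0.00210756 = 0.169221
P(Coin type Gold | 16 heads out of 21) ≈ 0.9875

0.9875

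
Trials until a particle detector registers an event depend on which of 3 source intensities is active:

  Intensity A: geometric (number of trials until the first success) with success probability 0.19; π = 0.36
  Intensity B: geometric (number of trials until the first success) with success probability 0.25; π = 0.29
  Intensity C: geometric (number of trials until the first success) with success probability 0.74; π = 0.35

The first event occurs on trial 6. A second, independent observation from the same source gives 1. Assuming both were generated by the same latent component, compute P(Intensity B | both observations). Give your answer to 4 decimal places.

Posterior ∝ prior × likelihood, so P(k | x) ∝ π_k f_k(x); normalise over all components.
Since both observations come from the same component, the likelihood for component k is f_k(x₁)·f_k(x₂).
  L_A = [0.0662489] × [0.19] = 0.0125873
  L_B = [0.0593262] × [0.25] = 0.0148315
  L_C = [0.000879222] × [0.74] = 0.000650624
Multiply by the mixture weights:
  π_A·L_A = 0.36 × 0.0125873 = 0.00453143
  π_B·L_B = 0.29 × 0.0148315 = 0.00430115
  π_C·L_C = 0.35 × 0.000650624 = 0.000227718
Marginal: 0.00453143 + 0.00430115 + 0.000227718 = 0.00906029
P(Intensity B | x₁,x₂) = 0.00430115 / 0.00906029 ≈ 0.4747

0.4747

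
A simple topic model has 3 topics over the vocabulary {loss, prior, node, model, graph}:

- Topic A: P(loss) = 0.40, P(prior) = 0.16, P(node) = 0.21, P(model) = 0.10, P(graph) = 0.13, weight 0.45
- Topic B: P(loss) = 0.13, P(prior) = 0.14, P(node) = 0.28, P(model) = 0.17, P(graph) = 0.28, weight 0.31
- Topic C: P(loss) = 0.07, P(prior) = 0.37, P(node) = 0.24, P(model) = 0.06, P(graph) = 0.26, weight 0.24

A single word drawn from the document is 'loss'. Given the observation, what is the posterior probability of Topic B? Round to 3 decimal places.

0.170

The responsibility of component k is w_k f_k(x) divided by Σ_j w_j f_j(x).
Categorical probabilities:
  p_A = P(loss | comp) = 0.40
  p_B = P(loss | comp) = 0.13
  p_C = P(loss | comp) = 0.07
Weight by the priors:
  w_A·p_A = 0.45 × 0.4 = 0.18
  w_B·p_B = 0.31 × 0.13 = 0.0403
  w_C·p_C = 0.24 × 0.07 = 0.0168
Marginal: 0.18 + 0.0403 + 0.0168 = 0.2371
So the posterior for Topic B is 0.0403 / 0.2371 ≈ 0.170.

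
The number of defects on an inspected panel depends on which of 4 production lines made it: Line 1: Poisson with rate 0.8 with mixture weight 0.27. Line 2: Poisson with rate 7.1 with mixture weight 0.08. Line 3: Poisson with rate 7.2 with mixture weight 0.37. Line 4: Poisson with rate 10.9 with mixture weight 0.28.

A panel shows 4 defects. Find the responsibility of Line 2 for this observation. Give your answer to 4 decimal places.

0.1624

By Bayes' theorem, P(k | x) = P(Z=k) f_k(x) / Σ_j P(Z=j) f_j(x).
Component likelihoods at x = 4 defects:
  L_1 = e^(−0.8)·0.8^4/4! = 0.00766855
  L_2 = e^(−7.1)·7.1^4/4! = 0.0873638
  L_3 = e^(−7.2)·7.2^4/4! = 0.0835985
  L_4 = e^(−10.9)·10.9^4/4! = 0.0108564
Prior × likelihood for each component:
  P(Z=1)·L_1 = 0.27 × 0.00766855 = 0.00207051
  P(Z=2)·L_2 = 0.08 × 0.0873638 = 0.0069891
  P(Z=3)·L_3 = 0.37 × 0.0835985 = 0.0309314
  P(Z=4)·L_4 = 0.28 × 0.0108564 = 0.00303979
Denominator: 0.00207051 + 0.0069891 + 0.0309314 + 0.00303979 = 0.0430308
So the posterior for Line 2 is 0.0069891 / 0.0430308 ≈ 0.1624.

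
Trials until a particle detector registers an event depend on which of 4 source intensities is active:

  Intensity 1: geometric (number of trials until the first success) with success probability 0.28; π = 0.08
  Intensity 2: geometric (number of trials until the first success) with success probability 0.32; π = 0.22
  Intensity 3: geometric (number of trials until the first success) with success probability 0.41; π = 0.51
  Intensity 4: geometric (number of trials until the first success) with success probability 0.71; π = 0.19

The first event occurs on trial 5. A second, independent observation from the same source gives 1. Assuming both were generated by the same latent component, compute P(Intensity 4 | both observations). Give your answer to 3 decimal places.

0.039

P(component k | x) = w_k·f_k(x) / marginal(x), where marginal(x) = Σ_j w_j·f_j(x).
Since both observations come from the same component, the likelihood for component k is f_k(x₁)·f_k(x₂).
  L_1 = [0.0752468] × [0.28] = 0.0210691
  L_2 = [0.0684204] × [0.32] = 0.0218945
  L_3 = [0.0496812] × [0.41] = 0.0203693
  L_4 = [0.0050217] × [0.71] = 0.0035654
Unnormalised posteriors:
  w_1·L_1 = 0.08 × 0.0210691 = 0.00168553
  w_2·L_2 = 0.22 × 0.0218945 = 0.0048168
  w_3·L_3 = 0.51 × 0.0203693 = 0.0103883
  w_4·L_4 = 0.19 × 0.0035654 = 0.000677427
Marginal: 0.00168553 + 0.0048168 + 0.0103883 + 0.000677427 = 0.0175681
Responsibility of Intensity 4: 0.000677427 / 0.0175681 ≈ 0.039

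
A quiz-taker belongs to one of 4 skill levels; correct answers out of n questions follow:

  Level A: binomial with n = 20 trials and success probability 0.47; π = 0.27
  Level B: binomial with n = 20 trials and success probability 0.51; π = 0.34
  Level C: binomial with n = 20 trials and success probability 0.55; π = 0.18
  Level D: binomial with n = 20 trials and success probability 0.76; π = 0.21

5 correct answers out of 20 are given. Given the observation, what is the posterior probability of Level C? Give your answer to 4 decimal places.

By Bayes' theorem, P(k | x) = π_k f_k(x) / Σ_j π_j f_j(x).
Evaluate each component's likelihood at the observed value:
  f_A = C(20,5)·0.47^5·0.53^15 = 15504·0.0229345·7.31372e-05 = 0.0260059
  f_B = C(20,5)·0.51^5·0.49^15 = 15504·0.0345025·2.25393e-05 = 0.0120569
  f_C = C(20,5)·0.55^5·0.45^15 = 15504·0.0503284·6.2833e-06 = 0.00490281
  f_D = C(20,5)·0.76^5·0.24^15 = 15504·0.253553·5.04857e-10 = 1.98463e-06
Prior × likelihood for each component:
  π_A·f_A = 0.27 × 0.0260059 = 0.00702158
  π_B·f_B = 0.34 × 0.0120569 = 0.00409935
  π_C·f_C = 0.18 × 0.00490281 = 0.000882505
  π_D·f_D = 0.21 × 1.98463e-06 = 4.16773e-07
Denominator: 0.00702158 + 0.00409935 + 0.000882505 + 4.16773e-07 = 0.0120039
P(Level C | x) = 0.000882505 / 0.0120039 ≈ 0.0735

0.0735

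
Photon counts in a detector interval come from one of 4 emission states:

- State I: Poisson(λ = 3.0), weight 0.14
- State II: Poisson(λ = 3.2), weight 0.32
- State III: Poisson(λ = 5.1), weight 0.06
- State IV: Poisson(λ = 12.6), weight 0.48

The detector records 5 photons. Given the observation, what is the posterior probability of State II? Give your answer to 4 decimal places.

P(component k | x) = P(Z=k)·f_k(x) / marginal(x), where marginal(x) = Σ_j P(Z=j)·f_j(x).
Poisson probabilities:
  p_I = 0.100819
  p_II = 0.113979
  p_III = 0.175294
  p_IV = 0.00892403
Weight by the priors:
  P(Z=I)·p_I = 0.14 × 0.100819 = 0.0141146
  P(Z=II)·p_II = 0.32 × 0.113979 = 0.0364734
  P(Z=III)·p_III = 0.06 × 0.175294 = 0.0105177
  P(Z=IV)·p_IV = 0.48 × 0.00892403 = 0.00428353
Evidence: 0.0141146 + 0.0364734 + 0.0105177 + 0.00428353 = 0.0653892
So the posterior for State II is 0.0364734 / 0.0653892 ≈ 0.5578.

0.5578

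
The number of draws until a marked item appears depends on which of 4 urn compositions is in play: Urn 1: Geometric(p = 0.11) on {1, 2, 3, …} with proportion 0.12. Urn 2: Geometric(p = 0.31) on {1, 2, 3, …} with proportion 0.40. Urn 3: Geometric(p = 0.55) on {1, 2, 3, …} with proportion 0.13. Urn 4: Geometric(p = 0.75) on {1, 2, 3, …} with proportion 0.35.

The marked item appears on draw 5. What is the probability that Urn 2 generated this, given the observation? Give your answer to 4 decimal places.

0.6966

Apply Bayes' rule: the posterior for each component is proportional to its prior times its likelihood at x.
Geometric probabilities:
  L_1 = 0.11·(1−0.11)^4 = 0.11·0.627422 = 0.0690165
  L_2 = 0.31·(1−0.31)^4 = 0.31·0.226671 = 0.0702681
  L_3 = 0.55·(1−0.55)^4 = 0.55·0.0410062 = 0.0225534
  L_4 = 0.75·(1−0.75)^4 = 0.75·0.00390625 = 0.00292969
Prior × likelihood for each component:
  P(Z=1)·L_1 = 0.12 × 0.0690165 = 0.00828198
  P(Z=2)·L_2 = 0.40 × 0.0702681 = 0.0281072
  P(Z=3)·L_3 = 0.13 × 0.0225534 = 0.00293195
  P(Z=4)·L_4 = 0.35 × 0.00292969 = 0.00102539
Marginal: 0.00828198 + 0.0281072 + 0.00293195 + 0.00102539 = 0.0403465
So the posterior for Urn 2 is 0.0281072 / 0.0403465 ≈ 0.6966.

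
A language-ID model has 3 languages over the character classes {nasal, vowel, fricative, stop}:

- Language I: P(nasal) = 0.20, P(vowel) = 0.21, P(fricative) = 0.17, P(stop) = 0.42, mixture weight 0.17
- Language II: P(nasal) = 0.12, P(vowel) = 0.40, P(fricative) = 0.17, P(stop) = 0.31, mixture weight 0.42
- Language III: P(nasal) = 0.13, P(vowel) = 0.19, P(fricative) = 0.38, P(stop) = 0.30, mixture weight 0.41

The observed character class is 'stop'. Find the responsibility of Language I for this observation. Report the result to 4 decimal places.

By Bayes' theorem, P(k | x) = π_k f_k(x) / Σ_j π_j f_j(x).
Evaluate each component's likelihood at the observed value:
  L_I = P(stop | comp) = 0.42
  L_II = P(stop | comp) = 0.31
  L_III = P(stop | comp) = 0.30
Weight by the priors:
  π_I·L_I = 0.17 × 0.42 = 0.0714
  π_II·L_II = 0.42 × 0.31 = 0.1302
  π_III·L_III = 0.41 × 0.3 = 0.123
Normaliser: 0.0714 + 0.1302 + 0.123 = 0.3246
P(Language I | 'stop') = 0.0714 / 0.3246 ≈ 0.2200

0.2200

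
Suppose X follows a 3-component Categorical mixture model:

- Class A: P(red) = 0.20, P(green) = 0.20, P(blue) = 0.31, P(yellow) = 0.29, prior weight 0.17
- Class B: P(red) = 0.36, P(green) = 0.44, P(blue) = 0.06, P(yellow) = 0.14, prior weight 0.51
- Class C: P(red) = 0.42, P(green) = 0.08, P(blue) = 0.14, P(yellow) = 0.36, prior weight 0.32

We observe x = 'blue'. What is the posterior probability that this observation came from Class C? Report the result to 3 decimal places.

By Bayes' theorem, P(k | x) = P(Z=k) f_k(x) / Σ_j P(Z=j) f_j(x).
Evaluate each component's likelihood at the observed value:
  L_A = 0.31
  L_B = 0.06
  L_C = 0.14
Weight by the priors:
  P(Z=A)·L_A = 0.17 × 0.31 = 0.0527
  P(Z=B)·L_B = 0.51 × 0.06 = 0.0306
  P(Z=C)·L_C = 0.32 × 0.14 = 0.0448
Sum: 0.0527 + 0.0306 + 0.0448 = 0.1281
P(Class C | 'blue') ≈ 0.350

0.350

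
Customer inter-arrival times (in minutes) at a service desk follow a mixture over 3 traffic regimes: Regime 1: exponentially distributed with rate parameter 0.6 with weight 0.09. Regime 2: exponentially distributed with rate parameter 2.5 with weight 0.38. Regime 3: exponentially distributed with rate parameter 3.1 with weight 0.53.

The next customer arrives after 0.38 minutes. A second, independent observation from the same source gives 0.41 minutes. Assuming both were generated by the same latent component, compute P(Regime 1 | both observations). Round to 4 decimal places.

0.0255

P(component k | x) = P(Z=k)·f_k(x) / marginal(x), where marginal(x) = Σ_j P(Z=j)·f_j(x).
Since both observations come from the same component, the likelihood for component k is f_k(x₁)·f_k(x₂).
  L_1 = [0.477675] × [0.469153] = 0.224103
  L_2 = [0.966853] × [0.896991] = 0.867258
  L_3 = [0.954471] × [0.869708] = 0.830111
Unnormalised posteriors:
  P(Z=1)·L_1 = 0.09 × 0.224103 = 0.0201692
  P(Z=2)·L_2 = 0.38 × 0.867258 = 0.329558
  P(Z=3)·L_3 = 0.53 × 0.830111 = 0.439959
Denominator: 0.0201692 + 0.329558 + 0.439959 = 0.789686
P(Regime 1 | x) ≈ 0.0255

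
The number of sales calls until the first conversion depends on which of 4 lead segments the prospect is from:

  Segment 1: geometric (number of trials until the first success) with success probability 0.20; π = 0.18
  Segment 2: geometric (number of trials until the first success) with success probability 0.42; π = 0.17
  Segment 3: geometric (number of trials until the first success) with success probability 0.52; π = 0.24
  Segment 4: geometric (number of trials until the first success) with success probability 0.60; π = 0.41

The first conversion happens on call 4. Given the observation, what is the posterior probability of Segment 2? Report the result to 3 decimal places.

Posterior ∝ prior × likelihood, so P(k | x) ∝ w_k f_k(x); normalise over all components.
Component likelihoods at x = 4:
  f_1 = 0.1024
  f_2 = 0.081947
  f_3 = 0.0575078
  f_4 = 0.0384
Multiply by the mixture weights:
  w_1·f_1 = 0.18 × 0.1024 = 0.018432
  w_2·f_2 = 0.17 × 0.081947 = 0.013931
  w_3·f_3 = 0.24 × 0.0575078 = 0.0138019
  w_4·f_4 = 0.41 × 0.0384 = 0.015744
Sum: 0.018432 + 0.013931 + 0.0138019 + 0.015744 = 0.0619089
P(Segment 2 | data) = 0.013931 / 0.0619089 ≈ 0.225

0.225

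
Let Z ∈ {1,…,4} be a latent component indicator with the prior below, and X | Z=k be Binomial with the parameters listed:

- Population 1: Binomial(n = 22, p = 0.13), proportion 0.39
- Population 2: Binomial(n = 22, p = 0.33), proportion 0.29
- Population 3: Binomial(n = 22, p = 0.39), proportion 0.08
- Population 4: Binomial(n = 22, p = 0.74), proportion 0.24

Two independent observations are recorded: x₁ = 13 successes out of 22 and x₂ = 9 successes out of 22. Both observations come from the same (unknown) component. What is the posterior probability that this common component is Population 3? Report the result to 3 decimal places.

0.571

The responsibility of component k is π_k f_k(x) divided by Σ_j π_j f_j(x).
Since both observations come from the same component, the likelihood for component k is f_k(x₁)·f_k(x₂).
  L_1 = [C(22,13)·0.13^13·0.87^9 = 497420·3.02875e-12·0.285544 = 4.3019e-07] × [0.000862906] = 3.71214e-10
  L_2 = [C(22,13)·0.33^13·0.67^9 = 497420·5.50404e-07·0.0272065 = 0.00744865] × [0.126567] = 0.000942755
  L_3 = [C(22,13)·0.39^13·0.61^9 = 497420·4.82881e-06·0.0116941 = 0.0280887] × [0.16811] = 0.00472198
  L_4 = [C(22,13)·0.74^13·0.26^9 = 497420·0.0199532·5.4295e-06 = 0.0538885] × [0.000821225] = 4.42546e-05
Weight by the priors:
  π_1·L_1 = 0.39 × 3.71214e-10 = 1.44773e-10
  π_2·L_2 = 0.29 × 0.000942755 = 0.000273399
  π_3·L_3 = 0.08 × 0.00472198 = 0.000377758
  π_4·L_4 = 0.24 × 4.42546e-05 = 1.06211e-05
Marginal: 1.44773e-10 + 0.000273399 + 0.000377758 + 1.06211e-05 = 0.000661779
P(Population 3 | x₁,x₂) ≈ 0.571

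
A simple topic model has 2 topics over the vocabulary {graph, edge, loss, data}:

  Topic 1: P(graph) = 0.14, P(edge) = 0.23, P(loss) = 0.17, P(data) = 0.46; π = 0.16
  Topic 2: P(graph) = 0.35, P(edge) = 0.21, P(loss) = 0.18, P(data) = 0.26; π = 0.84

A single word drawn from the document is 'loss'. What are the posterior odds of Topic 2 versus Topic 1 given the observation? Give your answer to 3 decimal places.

Only the two components matter; the odds are (w_i f_i(x)) / (w_j f_j(x)).
Component likelihoods at x = 'loss':
  p_1 = 0.17
  p_2 = 0.18
Odds = (0.84/0.16) × (0.18/0.17) = 5.25 × 1.05882 ≈ 5.559

5.559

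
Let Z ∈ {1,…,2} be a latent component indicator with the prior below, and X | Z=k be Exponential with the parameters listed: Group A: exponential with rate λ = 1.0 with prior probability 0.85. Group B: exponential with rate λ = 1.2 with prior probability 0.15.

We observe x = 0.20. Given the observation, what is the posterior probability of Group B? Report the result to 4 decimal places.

Apply Bayes' rule: the posterior for each component is proportional to its prior times its likelihood at x.
Component likelihoods at x = 0.20:
  f_A = 1.0·e^(−1.0·0.20) = 1.0·e^(−0.2000) = 0.818731
  f_B = 1.2·e^(−1.2·0.20) = 1.2·e^(−0.2400) = 0.943953
Prior × likelihood for each component:
  π_A·f_A = 0.85 × 0.818731 = 0.695921
  π_B·f_B = 0.15 × 0.943953 = 0.141593
Sum: 0.695921 + 0.141593 = 0.837514
So the posterior for Group B is 0.141593 / 0.837514 ≈ 0.1691.

0.1691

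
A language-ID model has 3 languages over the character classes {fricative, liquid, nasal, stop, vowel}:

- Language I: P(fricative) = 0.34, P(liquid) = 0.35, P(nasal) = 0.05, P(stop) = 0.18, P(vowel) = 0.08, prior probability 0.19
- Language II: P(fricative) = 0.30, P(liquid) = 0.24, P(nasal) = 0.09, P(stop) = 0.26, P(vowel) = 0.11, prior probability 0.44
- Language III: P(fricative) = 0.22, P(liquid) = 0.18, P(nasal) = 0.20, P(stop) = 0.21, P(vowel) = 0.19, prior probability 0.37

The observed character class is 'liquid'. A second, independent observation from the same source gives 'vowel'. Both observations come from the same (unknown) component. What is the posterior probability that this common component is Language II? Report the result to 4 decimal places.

By Bayes' theorem, P(k | x) = P(Z=k) f_k(x) / Σ_j P(Z=j) f_j(x).
Since both observations come from the same component, the likelihood for component k is f_k(x₁)·f_k(x₂).
  f_I = [0.35] × [0.08] = 0.028
  f_II = [0.24] × [0.11] = 0.0264
  f_III = [0.18] × [0.19] = 0.0342
Multiply by the mixture weights:
  P(Z=I)·f_I = 0.19 × 0.028 = 0.00532
  P(Z=II)·f_II = 0.44 × 0.0264 = 0.011616
  P(Z=III)·f_III = 0.37 × 0.0342 = 0.012654
Marginal: 0.00532 + 0.011616 + 0.012654 = 0.02959
P(Language II | x) = 0.011616 / 0.02959 ≈ 0.3926

0.3926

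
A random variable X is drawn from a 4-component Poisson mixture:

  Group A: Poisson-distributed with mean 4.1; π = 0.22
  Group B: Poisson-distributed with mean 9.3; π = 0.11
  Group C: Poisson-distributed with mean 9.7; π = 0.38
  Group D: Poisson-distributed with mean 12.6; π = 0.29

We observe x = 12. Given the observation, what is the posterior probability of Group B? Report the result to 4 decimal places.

P(component k | x) = π_k·f_k(x) / marginal(x), where marginal(x) = Σ_j π_j·f_j(x).
Component likelihoods at x = 12:
  p_A = e^(−4.1)·4.1^12/12! = 0.00078066
  p_B = e^(−9.3)·9.3^12/12! = 0.079895
  p_C = e^(−9.7)·9.7^12/12! = 0.0887702
  p_D = e^(−12.6)·12.6^12/12! = 0.11272
Unnormalised posteriors:
  π_A·p_A = 0.22 × 0.00078066 = 0.000171745
  π_B·p_B = 0.11 × 0.079895 = 0.00878845
  π_C·p_C = 0.38 × 0.0887702 = 0.0337327
  π_D·p_D = 0.29 × 0.11272 = 0.0326887
Evidence: 0.000171745 + 0.00878845 + 0.0337327 + 0.0326887 = 0.0753815
Responsibility of Group B: 0.00878845 / 0.0753815 ≈ 0.1166

0.1166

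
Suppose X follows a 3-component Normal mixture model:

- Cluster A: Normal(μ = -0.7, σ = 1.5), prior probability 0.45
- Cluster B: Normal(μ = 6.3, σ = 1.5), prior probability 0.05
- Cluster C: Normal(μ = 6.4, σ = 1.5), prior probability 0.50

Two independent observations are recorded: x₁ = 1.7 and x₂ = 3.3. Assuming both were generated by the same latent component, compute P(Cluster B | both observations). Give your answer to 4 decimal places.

0.0151

Apply Bayes' rule: the posterior for each component is proportional to its prior times its likelihood at x.
Since both observations come from the same component, the likelihood for component k is f_k(x₁)·f_k(x₂).
  L_A = [(1/(1.5·√(2π)))·exp(−(1.7−-0.7)²/(2·1.5²)) = 0.265962·exp(-1.28000) = 0.0739472] × [0.00759732] = 0.000561801
  L_B = [(1/(1.5·√(2π)))·exp(−(1.7−6.3)²/(2·1.5²)) = 0.265962·exp(-4.70222) = 0.00241362] × [0.035994] = 8.68759e-05
  L_C = [(1/(1.5·√(2π)))·exp(−(1.7−6.4)²/(2·1.5²)) = 0.265962·exp(-4.90889) = 0.00196298] × [0.031431] = 6.16985e-05
Prior × likelihood for each component:
  π_A·L_A = 0.45 × 0.000561801 = 0.00025281
  π_B·L_B = 0.05 × 8.68759e-05 = 4.3438e-06
  π_C·L_C = 0.50 × 6.16985e-05 = 3.08492e-05
Denominator: 0.00025281 + 4.3438e-06 + 3.08492e-05 = 0.000288003
P(Cluster B | x₁,x₂) = 4.3438e-06 / 0.000288003 ≈ 0.0151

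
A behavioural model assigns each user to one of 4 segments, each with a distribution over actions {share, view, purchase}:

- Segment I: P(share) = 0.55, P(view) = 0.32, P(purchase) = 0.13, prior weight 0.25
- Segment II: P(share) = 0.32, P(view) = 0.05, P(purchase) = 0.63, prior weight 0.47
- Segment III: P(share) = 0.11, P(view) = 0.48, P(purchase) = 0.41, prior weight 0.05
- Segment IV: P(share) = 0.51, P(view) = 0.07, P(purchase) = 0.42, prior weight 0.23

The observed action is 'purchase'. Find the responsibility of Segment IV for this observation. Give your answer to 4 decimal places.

By Bayes' theorem, P(k | x) = π_k f_k(x) / Σ_j π_j f_j(x).
Evaluate each component's likelihood at the observed value:
  L_I = 0.13
  L_II = 0.63
  L_III = 0.41
  L_IV = 0.42
Weight by the priors:
  π_I·L_I = 0.25 × 0.13 = 0.0325
  π_II·L_II = 0.47 × 0.63 = 0.2961
  π_III·L_III = 0.05 × 0.41 = 0.0205
  π_IV·L_IV = 0.23 × 0.42 = 0.0966
Normaliser: 0.0325 + 0.2961 + 0.0205 + 0.0966 = 0.4457
Responsibility of Segment IV: 0.0966 / 0.4457 ≈ 0.2167

0.2167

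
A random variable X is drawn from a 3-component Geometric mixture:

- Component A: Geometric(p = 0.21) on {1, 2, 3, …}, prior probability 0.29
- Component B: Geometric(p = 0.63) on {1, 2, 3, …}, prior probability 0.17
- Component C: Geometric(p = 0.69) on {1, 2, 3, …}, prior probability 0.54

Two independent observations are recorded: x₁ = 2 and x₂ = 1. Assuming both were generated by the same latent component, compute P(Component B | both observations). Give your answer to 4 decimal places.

By Bayes' theorem, P(k | x) = P(Z=k) f_k(x) / Σ_j P(Z=j) f_j(x).
Since both observations come from the same component, the likelihood for component k is f_k(x₁)·f_k(x₂).
  p_A = [0.1659] × [0.21] = 0.034839
  p_B = [0.2331] × [0.63] = 0.146853
  p_C = [0.2139] × [0.69] = 0.147591
Weight by the priors:
  P(Z=A)·p_A = 0.29 × 0.034839 = 0.0101033
  P(Z=B)·p_B = 0.17 × 0.146853 = 0.024965
  P(Z=C)·p_C = 0.54 × 0.147591 = 0.0796991
Marginal: 0.0101033 + 0.024965 + 0.0796991 = 0.114767
So the posterior for Component B is 0.024965 / 0.114767 ≈ 0.2175.

0.2175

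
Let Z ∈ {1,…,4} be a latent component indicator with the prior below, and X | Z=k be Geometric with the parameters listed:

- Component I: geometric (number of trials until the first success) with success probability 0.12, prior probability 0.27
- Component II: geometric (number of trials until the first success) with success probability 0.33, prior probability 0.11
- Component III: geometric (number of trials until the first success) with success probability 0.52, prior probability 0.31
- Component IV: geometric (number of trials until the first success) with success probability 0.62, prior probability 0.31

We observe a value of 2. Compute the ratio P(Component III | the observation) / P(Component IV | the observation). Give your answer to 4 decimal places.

1.0594

The posterior odds equal the prior odds times the likelihood ratio: (P(Z=i)/P(Z=j))·(f_i(x)/f_j(x)).
Evaluate each component's likelihood at the observed value:
  p_I = 0.1056
  p_II = 0.2211
  p_III = 0.2496
  p_IV = 0.2356
Posterior odds = (P(Z=III)·p_III) / (P(Z=IV)·p_IV) = (0.31·0.2496) / (0.31·0.2356) = 0.077376 / 0.073036 ≈ 1.0594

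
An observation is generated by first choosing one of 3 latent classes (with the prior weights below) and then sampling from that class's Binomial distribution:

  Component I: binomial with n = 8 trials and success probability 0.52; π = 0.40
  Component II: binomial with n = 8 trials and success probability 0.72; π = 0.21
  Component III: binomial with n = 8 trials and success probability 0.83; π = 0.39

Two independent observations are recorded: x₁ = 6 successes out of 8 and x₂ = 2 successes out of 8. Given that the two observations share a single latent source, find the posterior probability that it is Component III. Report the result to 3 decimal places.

Apply Bayes' rule: the posterior for each component is proportional to its prior times its likelihood at x.
Since both observations come from the same component, the likelihood for component k is f_k(x₁)·f_k(x₂).
  L_I = [C(8,6)·0.52^6·0.48^2 = 28·0.0197706·0.2304 = 0.127544] × [0.0926002] = 0.0118106
  L_II = [C(8,6)·0.72^6·0.28^2 = 28·0.139314·0.0784 = 0.305822] × [0.00699473] = 0.00213915
  L_III = [C(8,6)·0.83^6·0.17^2 = 28·0.32694·0.0289 = 0.26456] × [0.000465594] = 0.000123178
Prior × likelihood for each component:
  π_I·L_I = 0.40 × 0.0118106 = 0.00472425
  π_II·L_II = 0.21 × 0.00213915 = 0.000449221
  π_III·L_III = 0.39 × 0.000123178 = 4.80393e-05
Evidence: 0.00472425 + 0.000449221 + 4.80393e-05 = 0.00522151
So the posterior for Component III is 4.80393e-05 / 0.00522151 ≈ 0.009.

0.009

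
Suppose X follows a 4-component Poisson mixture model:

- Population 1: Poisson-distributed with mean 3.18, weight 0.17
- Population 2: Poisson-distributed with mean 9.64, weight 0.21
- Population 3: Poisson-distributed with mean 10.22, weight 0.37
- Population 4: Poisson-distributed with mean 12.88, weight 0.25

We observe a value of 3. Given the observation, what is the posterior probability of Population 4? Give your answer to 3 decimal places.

0.005

The responsibility of component k is P(Z=k) f_k(x) divided by Σ_j P(Z=j) f_j(x).
Poisson probabilities:
  f_1 = e^(−3.18)·3.18^3/3! = 0.222881
  f_2 = e^(−9.64)·9.64^3/3! = 0.00971586
  f_3 = e^(−10.22)·10.22^3/3! = 0.00648204
  f_4 = e^(−12.88)·12.88^3/3! = 0.000907577
Weight by the priors:
  P(Z=1)·f_1 = 0.17 × 0.222881 = 0.0378898
  P(Z=2)·f_2 = 0.21 × 0.00971586 = 0.00204033
  P(Z=3)·f_3 = 0.37 × 0.00648204 = 0.00239836
  P(Z=4)·f_4 = 0.25 × 0.000907577 = 0.000226894
Marginal: 0.0378898 + 0.00204033 + 0.00239836 + 0.000226894 = 0.0425554
P(Population 4 | 3) = 0.000226894 / 0.0425554 ≈ 0.005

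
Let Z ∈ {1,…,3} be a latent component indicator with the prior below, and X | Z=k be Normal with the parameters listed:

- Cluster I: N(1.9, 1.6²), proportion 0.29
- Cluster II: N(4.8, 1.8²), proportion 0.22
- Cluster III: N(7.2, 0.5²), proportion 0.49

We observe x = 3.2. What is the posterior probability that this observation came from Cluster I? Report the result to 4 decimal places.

The responsibility of component k is π_k f_k(x) divided by Σ_j π_j f_j(x).
Normal densities:
  p_I = 0.179242
  p_II = 0.149302
  p_III = 1.01045e-14
Weight by the priors:
  π_I·p_I = 0.29 × 0.179242 = 0.0519801
  π_II·p_II = 0.22 × 0.149302 = 0.0328463
  π_III·p_III = 0.49 × 1.01045e-14 = 4.95123e-15
Sum: 0.0519801 + 0.0328463 + 4.95123e-15 = 0.0848264
So the posterior for Cluster I is 0.0519801 / 0.0848264 ≈ 0.6128.

0.6128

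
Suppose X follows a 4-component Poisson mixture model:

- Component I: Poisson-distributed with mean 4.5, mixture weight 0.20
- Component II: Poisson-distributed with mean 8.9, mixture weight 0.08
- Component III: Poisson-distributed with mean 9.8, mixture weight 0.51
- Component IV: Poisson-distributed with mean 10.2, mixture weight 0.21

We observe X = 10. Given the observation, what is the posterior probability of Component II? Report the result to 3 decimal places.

0.093

By Bayes' theorem, P(k | x) = π_k f_k(x) / Σ_j π_j f_j(x).
Component likelihoods at x = 10:
  f_I = 0.0104241
  f_II = 0.117197
  f_III = 0.124857
  f_IV = 0.124863
Multiply by the mixture weights:
  π_I·f_I = 0.20 × 0.0104241 = 0.00208481
  π_II·f_II = 0.08 × 0.117197 = 0.00937575
  π_III·f_III = 0.51 × 0.124857 = 0.0636769
  π_IV·f_IV = 0.21 × 0.124863 = 0.0262213
Normaliser: 0.00208481 + 0.00937575 + 0.0636769 + 0.0262213 = 0.101359
P(Component II | 10) ≈ 0.093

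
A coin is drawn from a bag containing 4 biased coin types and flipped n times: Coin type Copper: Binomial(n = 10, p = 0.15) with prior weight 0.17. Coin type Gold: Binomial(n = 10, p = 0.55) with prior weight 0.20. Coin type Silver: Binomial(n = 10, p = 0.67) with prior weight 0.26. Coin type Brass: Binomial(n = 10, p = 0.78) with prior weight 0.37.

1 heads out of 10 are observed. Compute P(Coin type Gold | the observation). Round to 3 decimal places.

The responsibility of component k is w_k f_k(x) divided by Σ_j w_j f_j(x).
Binomial probabilities:
  p_Copper = C(10,1)·0.15^1·0.85^9 = 10·0.15·0.231617 = 0.347425
  p_Gold = C(10,1)·0.55^1·0.45^9 = 10·0.55·0.000756681 = 0.00416174
  p_Silver = C(10,1)·0.67^1·0.33^9 = 10·0.67·4.64115e-05 = 0.000310957
  p_Brass = C(10,1)·0.78^1·0.22^9 = 10·0.78·1.20727e-06 = 9.4167e-06
Weight by the priors:
  w_Copper·p_Copper = 0.17 × 0.347425 = 0.0590623
  w_Gold·p_Gold = 0.20 × 0.00416174 = 0.000832349
  w_Silver·p_Silver = 0.26 × 0.000310957 = 8.08488e-05
  w_Brass·p_Brass = 0.37 × 9.4167e-06 = 3.48418e-06
Evidence: 0.0590623 + 0.000832349 + 8.08488e-05 + 3.48418e-06 = 0.059979
So the posterior for Coin type Gold is 0.000832349 / 0.059979 ≈ 0.014.

0.014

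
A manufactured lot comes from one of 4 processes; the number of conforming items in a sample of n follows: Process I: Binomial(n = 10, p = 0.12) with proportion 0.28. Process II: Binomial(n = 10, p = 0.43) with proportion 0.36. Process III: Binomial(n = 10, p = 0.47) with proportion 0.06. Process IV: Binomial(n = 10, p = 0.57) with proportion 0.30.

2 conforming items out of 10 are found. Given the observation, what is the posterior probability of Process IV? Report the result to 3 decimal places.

P(component k | x) = π_k·f_k(x) / marginal(x), where marginal(x) = Σ_j π_j·f_j(x).
Binomial probabilities:
  f_I = 0.233043
  f_II = 0.0927146
  f_III = 0.0618892
  f_IV = 0.0170887
Weight by the priors:
  π_I·f_I = 0.28 × 0.233043 = 0.0652521
  π_II·f_II = 0.36 × 0.0927146 = 0.0333773
  π_III·f_III = 0.06 × 0.0618892 = 0.00371335
  π_IV·f_IV = 0.30 × 0.0170887 = 0.00512662
Sum: 0.0652521 + 0.0333773 + 0.00371335 + 0.00512662 = 0.107469
P(Process IV | 2 conforming items out of 10) = 0.00512662 / 0.107469 ≈ 0.048

0.048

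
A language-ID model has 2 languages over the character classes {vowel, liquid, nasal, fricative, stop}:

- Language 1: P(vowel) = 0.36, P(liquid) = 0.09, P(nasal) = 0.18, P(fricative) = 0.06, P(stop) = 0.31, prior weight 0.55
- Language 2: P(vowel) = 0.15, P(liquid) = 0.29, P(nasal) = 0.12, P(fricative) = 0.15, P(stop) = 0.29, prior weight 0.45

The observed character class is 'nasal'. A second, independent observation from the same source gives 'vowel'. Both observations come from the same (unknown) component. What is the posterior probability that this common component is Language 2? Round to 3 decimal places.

By Bayes' theorem, P(k | x) = π_k f_k(x) / Σ_j π_j f_j(x).
Since both observations come from the same component, the likelihood for component k is f_k(x₁)·f_k(x₂).
  p_1 = [0.18] × [0.36] = 0.0648
  p_2 = [0.12] × [0.15] = 0.018
Unnormalised posteriors:
  π_1·p_1 = 0.55 × 0.0648 = 0.03564
  π_2·p_2 = 0.45 × 0.018 = 0.0081
Marginal: 0.03564 + 0.0081 = 0.04374
So the posterior for Language 2 is 0.0081 / 0.04374 ≈ 0.185.

0.185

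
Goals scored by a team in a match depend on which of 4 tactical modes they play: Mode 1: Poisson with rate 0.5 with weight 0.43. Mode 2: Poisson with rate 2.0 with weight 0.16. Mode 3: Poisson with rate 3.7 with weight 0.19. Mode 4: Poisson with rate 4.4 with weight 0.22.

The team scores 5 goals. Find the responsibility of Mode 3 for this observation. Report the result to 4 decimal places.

Apply Bayes' rule: the posterior for each component is proportional to its prior times its likelihood at x.
Component likelihoods at x = 5 goals:
  p_1 = 0.000157951
  p_2 = 0.0360894
  p_3 = 0.142869
  p_4 = 0.168728
Multiply by the mixture weights:
  π_1·p_1 = 0.43 × 0.000157951 = 6.79188e-05
  π_2·p_2 = 0.16 × 0.0360894 = 0.00577431
  π_3·p_3 = 0.19 × 0.142869 = 0.0271451
  π_4·p_4 = 0.22 × 0.168728 = 0.0371201
Normaliser: 6.79188e-05 + 0.00577431 + 0.0271451 + 0.0371201 = 0.0701074
So the posterior for Mode 3 is 0.0271451 / 0.0701074 ≈ 0.3872.

0.3872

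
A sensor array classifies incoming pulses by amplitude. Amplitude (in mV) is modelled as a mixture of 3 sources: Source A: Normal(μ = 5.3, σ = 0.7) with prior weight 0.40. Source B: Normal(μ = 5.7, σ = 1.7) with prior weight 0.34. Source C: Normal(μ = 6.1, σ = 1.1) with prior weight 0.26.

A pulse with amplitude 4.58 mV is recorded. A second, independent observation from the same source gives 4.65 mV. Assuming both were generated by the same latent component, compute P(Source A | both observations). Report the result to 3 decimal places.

0.735

The responsibility of component k is π_k f_k(x) divided by Σ_j π_j f_j(x).
Since both observations come from the same component, the likelihood for component k is f_k(x₁)·f_k(x₂).
  L_A = [0.335799] × [0.370321] = 0.124353
  L_B = [0.18889] × [0.19392] = 0.0366295
  L_C = [0.139602] × [0.152125] = 0.021237
Weight by the priors:
  π_A·L_A = 0.40 × 0.124353 = 0.0497413
  π_B·L_B = 0.34 × 0.0366295 = 0.012454
  π_C·L_C = 0.26 × 0.021237 = 0.00552162
Evidence: 0.0497413 + 0.012454 + 0.00552162 = 0.0677169
So the posterior for Source A is 0.0497413 / 0.0677169 ≈ 0.735.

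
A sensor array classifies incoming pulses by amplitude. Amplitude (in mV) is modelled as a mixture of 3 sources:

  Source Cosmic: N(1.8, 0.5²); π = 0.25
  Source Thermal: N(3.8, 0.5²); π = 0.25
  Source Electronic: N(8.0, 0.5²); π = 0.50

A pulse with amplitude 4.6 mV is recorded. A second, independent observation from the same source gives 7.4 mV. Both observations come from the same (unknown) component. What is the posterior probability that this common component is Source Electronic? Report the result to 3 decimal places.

Apply Bayes' rule: the posterior for each component is proportional to its prior times its likelihood at x.
Since both observations come from the same component, the likelihood for component k is f_k(x₁)·f_k(x₂).
  p_Cosmic = [(1/(0.5·√(2π)))·exp(−(4.6−1.8)²/(2·0.5²)) = 0.797885·exp(-15.68000) = 1.23652e-07] × [4.60246e-28] = 5.69105e-35
  p_Thermal = [(1/(0.5·√(2π)))·exp(−(4.6−3.8)²/(2·0.5²)) = 0.797885·exp(-1.28000) = 0.221842] × [4.41598e-12] = 9.79648e-13
  p_Electronic = [(1/(0.5·√(2π)))·exp(−(4.6−8.0)²/(2·0.5²)) = 0.797885·exp(-23.12000) = 7.26192e-11] × [0.388372] = 2.82033e-11
Weight by the priors:
  π_Cosmic·p_Cosmic = 0.25 × 5.69105e-35 = 1.42276e-35
  π_Thermal·p_Thermal = 0.25 × 9.79648e-13 = 2.44912e-13
  π_Electronic·p_Electronic = 0.50 × 2.82033e-11 = 1.41016e-11
Sum: 1.42276e-35 + 2.44912e-13 + 1.41016e-11 = 1.43466e-11
P(Source Electronic | x₁, x₂) ≈ 0.983

0.983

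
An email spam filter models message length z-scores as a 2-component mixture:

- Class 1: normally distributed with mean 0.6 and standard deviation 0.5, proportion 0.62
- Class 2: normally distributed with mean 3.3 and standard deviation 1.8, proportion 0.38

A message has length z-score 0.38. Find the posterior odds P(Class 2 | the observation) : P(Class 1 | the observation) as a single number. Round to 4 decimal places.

0.0503

Posterior odds = (P(Z=i) f_i(x)) / (P(Z=j) f_j(x)); the normalising sum cancels.
Evaluate each component's likelihood at the observed value:
  f_1 = 0.72427
  f_2 = 0.0594555
Odds = (0.38/0.62) × (0.0594555/0.72427) = 0.612903 × 0.0820902 ≈ 0.0503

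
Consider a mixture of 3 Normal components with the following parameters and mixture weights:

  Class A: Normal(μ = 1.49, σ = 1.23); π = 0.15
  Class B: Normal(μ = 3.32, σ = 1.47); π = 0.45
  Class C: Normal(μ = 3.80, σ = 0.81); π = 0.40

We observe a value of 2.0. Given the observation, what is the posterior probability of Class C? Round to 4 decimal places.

0.1167

Apply Bayes' rule: the posterior for each component is proportional to its prior times its likelihood at x.
Normal densities:
  p_A = 0.297627
  p_B = 0.181343
  p_C = 0.0416959
Multiply by the mixture weights:
  π_A·p_A = 0.15 × 0.297627 = 0.0446441
  π_B·p_B = 0.45 × 0.181343 = 0.0816042
  π_C·p_C = 0.40 × 0.0416959 = 0.0166783
Evidence: 0.0446441 + 0.0816042 + 0.0166783 = 0.142927
P(Class C | x) ≈ 0.1167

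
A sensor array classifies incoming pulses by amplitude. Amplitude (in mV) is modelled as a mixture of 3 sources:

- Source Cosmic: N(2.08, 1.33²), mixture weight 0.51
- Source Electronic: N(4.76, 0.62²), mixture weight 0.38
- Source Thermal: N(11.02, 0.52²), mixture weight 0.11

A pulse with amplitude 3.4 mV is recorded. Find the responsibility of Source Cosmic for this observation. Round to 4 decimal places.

0.8091

Posterior ∝ prior × likelihood, so P(k | x) ∝ P(Z=k) f_k(x); normalise over all components.
Component likelihoods at x = 3.4 mV:
  p_Cosmic = (1/(1.33·√(2π)))·exp(−(3.4−2.08)²/(2·1.33²)) = 0.299957·exp(-0.49251) = 0.183301
  p_Electronic = (1/(0.62·√(2π)))·exp(−(3.4−4.76)²/(2·0.62²)) = 0.643455·exp(-2.40583) = 0.0580338
  p_Thermal = (1/(0.52·√(2π)))·exp(−(3.4−11.02)²/(2·0.52²)) = 0.767197·exp(-107.36760) = 1.80198e-47
Weight by the priors:
  P(Z=Cosmic)·p_Cosmic = 0.51 × 0.183301 = 0.0934834
  P(Z=Electronic)·p_Electronic = 0.38 × 0.0580338 = 0.0220528
  P(Z=Thermal)·p_Thermal = 0.11 × 1.80198e-47 = 1.98217e-48
Denominator: 0.0934834 + 0.0220528 + 1.98217e-48 = 0.115536
So the posterior for Source Cosmic is 0.0934834 / 0.115536 ≈ 0.8091.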